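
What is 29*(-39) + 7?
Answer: -1124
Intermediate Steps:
29*(-39) + 7 = -1131 + 7 = -1124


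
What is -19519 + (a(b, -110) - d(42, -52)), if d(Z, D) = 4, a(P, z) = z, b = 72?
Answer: -19633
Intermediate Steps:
-19519 + (a(b, -110) - d(42, -52)) = -19519 + (-110 - 1*4) = -19519 + (-110 - 4) = -19519 - 114 = -19633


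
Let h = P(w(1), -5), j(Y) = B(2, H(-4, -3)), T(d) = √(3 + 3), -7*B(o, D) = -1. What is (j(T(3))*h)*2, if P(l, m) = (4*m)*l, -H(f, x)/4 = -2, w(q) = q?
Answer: -40/7 ≈ -5.7143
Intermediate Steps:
H(f, x) = 8 (H(f, x) = -4*(-2) = 8)
B(o, D) = ⅐ (B(o, D) = -⅐*(-1) = ⅐)
T(d) = √6
P(l, m) = 4*l*m
j(Y) = ⅐
h = -20 (h = 4*1*(-5) = -20)
(j(T(3))*h)*2 = ((⅐)*(-20))*2 = -20/7*2 = -40/7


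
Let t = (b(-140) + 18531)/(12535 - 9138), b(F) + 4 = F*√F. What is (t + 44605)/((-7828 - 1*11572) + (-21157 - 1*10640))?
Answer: -151541712/173916209 + 280*I*√35/173916209 ≈ -0.87135 + 9.5247e-6*I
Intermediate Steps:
b(F) = -4 + F^(3/2) (b(F) = -4 + F*√F = -4 + F^(3/2))
t = 18527/3397 - 280*I*√35/3397 (t = ((-4 + (-140)^(3/2)) + 18531)/(12535 - 9138) = ((-4 - 280*I*√35) + 18531)/3397 = (18527 - 280*I*√35)*(1/3397) = 18527/3397 - 280*I*√35/3397 ≈ 5.4539 - 0.48764*I)
(t + 44605)/((-7828 - 1*11572) + (-21157 - 1*10640)) = ((18527/3397 - 280*I*√35/3397) + 44605)/((-7828 - 1*11572) + (-21157 - 1*10640)) = (151541712/3397 - 280*I*√35/3397)/((-7828 - 11572) + (-21157 - 10640)) = (151541712/3397 - 280*I*√35/3397)/(-19400 - 31797) = (151541712/3397 - 280*I*√35/3397)/(-51197) = (151541712/3397 - 280*I*√35/3397)*(-1/51197) = -151541712/173916209 + 280*I*√35/173916209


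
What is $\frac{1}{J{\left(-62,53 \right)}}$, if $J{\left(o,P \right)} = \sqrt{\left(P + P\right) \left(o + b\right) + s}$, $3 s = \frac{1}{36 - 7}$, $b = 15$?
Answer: $- \frac{i \sqrt{37708671}}{433433} \approx - 0.014168 i$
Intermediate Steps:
$s = \frac{1}{87}$ ($s = \frac{1}{3 \left(36 - 7\right)} = \frac{1}{3 \cdot 29} = \frac{1}{3} \cdot \frac{1}{29} = \frac{1}{87} \approx 0.011494$)
$J{\left(o,P \right)} = \sqrt{\frac{1}{87} + 2 P \left(15 + o\right)}$ ($J{\left(o,P \right)} = \sqrt{\left(P + P\right) \left(o + 15\right) + \frac{1}{87}} = \sqrt{2 P \left(15 + o\right) + \frac{1}{87}} = \sqrt{\frac{1}{87} + 2 P \left(15 + o\right)}$)
$\frac{1}{J{\left(-62,53 \right)}} = \frac{1}{\frac{1}{87} \sqrt{87 + 227070 \cdot 53 + 15138 \cdot 53 \left(-62\right)}} = \frac{1}{\frac{1}{87} \sqrt{87 + 12034710 - 49743468}} = \frac{1}{\frac{1}{87} \sqrt{-37708671}} = \frac{1}{\frac{1}{87} i \sqrt{37708671}} = - \frac{i \sqrt{37708671}}{433433}$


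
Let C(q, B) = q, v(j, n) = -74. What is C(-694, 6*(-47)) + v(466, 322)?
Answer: -768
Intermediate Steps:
C(-694, 6*(-47)) + v(466, 322) = -694 - 74 = -768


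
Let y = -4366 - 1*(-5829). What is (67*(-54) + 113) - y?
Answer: -4968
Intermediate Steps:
y = 1463 (y = -4366 + 5829 = 1463)
(67*(-54) + 113) - y = (67*(-54) + 113) - 1*1463 = (-3618 + 113) - 1463 = -3505 - 1463 = -4968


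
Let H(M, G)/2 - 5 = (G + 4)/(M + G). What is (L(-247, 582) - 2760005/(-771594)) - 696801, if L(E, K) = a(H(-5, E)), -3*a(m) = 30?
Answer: -537652426729/771594 ≈ -6.9681e+5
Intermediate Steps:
H(M, G) = 10 + 2*(4 + G)/(G + M) (H(M, G) = 10 + 2*((G + 4)/(M + G)) = 10 + 2*((4 + G)/(G + M)) = 10 + 2*(4 + G)/(G + M))
a(m) = -10 (a(m) = -⅓*30 = -10)
L(E, K) = -10
(L(-247, 582) - 2760005/(-771594)) - 696801 = (-10 - 2760005/(-771594)) - 696801 = (-10 - 2760005*(-1/771594)) - 696801 = (-10 + 2760005/771594) - 696801 = -4955935/771594 - 696801 = -537652426729/771594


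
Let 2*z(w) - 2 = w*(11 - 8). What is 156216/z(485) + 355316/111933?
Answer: 35489146468/163086381 ≈ 217.61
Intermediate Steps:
z(w) = 1 + 3*w/2 (z(w) = 1 + (w*(11 - 8))/2 = 1 + (w*3)/2 = 1 + (3*w)/2 = 1 + 3*w/2)
156216/z(485) + 355316/111933 = 156216/(1 + (3/2)*485) + 355316/111933 = 156216/(1 + 1455/2) + 355316*(1/111933) = 156216/(1457/2) + 355316/111933 = 156216*(2/1457) + 355316/111933 = 312432/1457 + 355316/111933 = 35489146468/163086381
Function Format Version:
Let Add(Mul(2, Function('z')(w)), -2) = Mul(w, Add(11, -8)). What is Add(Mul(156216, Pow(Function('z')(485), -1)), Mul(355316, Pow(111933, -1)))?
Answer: Rational(35489146468, 163086381) ≈ 217.61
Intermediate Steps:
Function('z')(w) = Add(1, Mul(Rational(3, 2), w)) (Function('z')(w) = Add(1, Mul(Rational(1, 2), Mul(w, Add(11, -8)))) = Add(1, Mul(Rational(1, 2), Mul(w, 3))) = Add(1, Mul(Rational(1, 2), Mul(3, w))) = Add(1, Mul(Rational(3, 2), w)))
Add(Mul(156216, Pow(Function('z')(485), -1)), Mul(355316, Pow(111933, -1))) = Add(Mul(156216, Pow(Add(1, Mul(Rational(3, 2), 485)), -1)), Mul(355316, Pow(111933, -1))) = Add(Mul(156216, Pow(Add(1, Rational(1455, 2)), -1)), Mul(355316, Rational(1, 111933))) = Add(Mul(156216, Pow(Rational(1457, 2), -1)), Rational(355316, 111933)) = Add(Mul(156216, Rational(2, 1457)), Rational(355316, 111933)) = Add(Rational(312432, 1457), Rational(355316, 111933)) = Rational(35489146468, 163086381)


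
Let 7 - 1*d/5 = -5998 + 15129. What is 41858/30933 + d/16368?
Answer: -60502643/42192612 ≈ -1.4340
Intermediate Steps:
d = -45620 (d = 35 - 5*(-5998 + 15129) = 35 - 5*9131 = 35 - 45655 = -45620)
41858/30933 + d/16368 = 41858/30933 - 45620/16368 = 41858*(1/30933) - 45620*1/16368 = 41858/30933 - 11405/4092 = -60502643/42192612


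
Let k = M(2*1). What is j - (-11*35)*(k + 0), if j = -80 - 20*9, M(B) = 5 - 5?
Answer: -260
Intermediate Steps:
M(B) = 0
k = 0
j = -260 (j = -80 - 180 = -260)
j - (-11*35)*(k + 0) = -260 - (-11*35)*(0 + 0) = -260 - (-385)*0 = -260 - 1*0 = -260 + 0 = -260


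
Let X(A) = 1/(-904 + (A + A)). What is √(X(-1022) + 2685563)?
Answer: √5834858275851/1474 ≈ 1638.8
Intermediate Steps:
X(A) = 1/(-904 + 2*A)
√(X(-1022) + 2685563) = √(1/(2*(-452 - 1022)) + 2685563) = √((½)/(-1474) + 2685563) = √((½)*(-1/1474) + 2685563) = √(-1/2948 + 2685563) = √(7917039723/2948) = √5834858275851/1474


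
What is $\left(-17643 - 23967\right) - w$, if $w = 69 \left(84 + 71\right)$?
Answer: $-52305$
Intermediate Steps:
$w = 10695$ ($w = 69 \cdot 155 = 10695$)
$\left(-17643 - 23967\right) - w = \left(-17643 - 23967\right) - 10695 = -41610 - 10695 = -52305$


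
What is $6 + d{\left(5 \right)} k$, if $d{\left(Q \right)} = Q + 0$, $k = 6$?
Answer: $36$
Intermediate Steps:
$d{\left(Q \right)} = Q$
$6 + d{\left(5 \right)} k = 6 + 5 \cdot 6 = 6 + 30 = 36$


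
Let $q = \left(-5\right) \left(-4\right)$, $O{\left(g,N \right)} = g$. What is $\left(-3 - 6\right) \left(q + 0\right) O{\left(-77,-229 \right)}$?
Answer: $13860$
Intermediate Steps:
$q = 20$
$\left(-3 - 6\right) \left(q + 0\right) O{\left(-77,-229 \right)} = \left(-3 - 6\right) \left(20 + 0\right) \left(-77\right) = \left(-9\right) 20 \left(-77\right) = \left(-180\right) \left(-77\right) = 13860$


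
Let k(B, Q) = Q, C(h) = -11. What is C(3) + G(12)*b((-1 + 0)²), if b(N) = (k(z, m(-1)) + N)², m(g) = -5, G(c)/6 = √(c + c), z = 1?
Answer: -11 + 192*√6 ≈ 459.30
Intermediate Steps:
G(c) = 6*√2*√c (G(c) = 6*√(c + c) = 6*√(2*c) = 6*(√2*√c) = 6*√2*√c)
b(N) = (-5 + N)²
C(3) + G(12)*b((-1 + 0)²) = -11 + (6*√2*√12)*(-5 + (-1 + 0)²)² = -11 + (6*√2*(2*√3))*(-5 + (-1)²)² = -11 + (12*√6)*(-5 + 1)² = -11 + (12*√6)*(-4)² = -11 + (12*√6)*16 = -11 + 192*√6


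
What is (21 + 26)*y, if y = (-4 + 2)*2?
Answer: -188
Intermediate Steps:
y = -4 (y = -2*2 = -4)
(21 + 26)*y = (21 + 26)*(-4) = 47*(-4) = -188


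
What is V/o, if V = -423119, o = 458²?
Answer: -423119/209764 ≈ -2.0171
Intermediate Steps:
o = 209764
V/o = -423119/209764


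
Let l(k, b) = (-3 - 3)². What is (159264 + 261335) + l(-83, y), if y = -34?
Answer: 420635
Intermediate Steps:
l(k, b) = 36 (l(k, b) = (-6)² = 36)
(159264 + 261335) + l(-83, y) = (159264 + 261335) + 36 = 420599 + 36 = 420635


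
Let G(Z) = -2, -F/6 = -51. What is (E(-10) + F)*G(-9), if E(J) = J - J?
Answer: -612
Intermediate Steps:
F = 306 (F = -6*(-51) = 306)
E(J) = 0
(E(-10) + F)*G(-9) = (0 + 306)*(-2) = 306*(-2) = -612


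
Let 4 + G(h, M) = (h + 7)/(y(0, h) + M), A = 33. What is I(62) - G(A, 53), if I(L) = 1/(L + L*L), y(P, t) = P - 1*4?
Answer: 87055/27342 ≈ 3.1839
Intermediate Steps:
y(P, t) = -4 + P (y(P, t) = P - 4 = -4 + P)
I(L) = 1/(L + L²)
G(h, M) = -4 + (7 + h)/(-4 + M) (G(h, M) = -4 + (h + 7)/((-4 + 0) + M) = -4 + (7 + h)/(-4 + M))
I(62) - G(A, 53) = 1/(62*(1 + 62)) - (23 + 33 - 4*53)/(-4 + 53) = (1/62)/63 - (23 + 33 - 212)/49 = (1/62)*(1/63) - (-156)/49 = 1/3906 - 1*(-156/49) = 1/3906 + 156/49 = 87055/27342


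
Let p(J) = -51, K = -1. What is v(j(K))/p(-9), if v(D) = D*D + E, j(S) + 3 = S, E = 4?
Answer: -20/51 ≈ -0.39216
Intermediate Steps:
j(S) = -3 + S
v(D) = 4 + D**2 (v(D) = D*D + 4 = D**2 + 4 = 4 + D**2)
v(j(K))/p(-9) = (4 + (-3 - 1)**2)/(-51) = (4 + (-4)**2)*(-1/51) = (4 + 16)*(-1/51) = 20*(-1/51) = -20/51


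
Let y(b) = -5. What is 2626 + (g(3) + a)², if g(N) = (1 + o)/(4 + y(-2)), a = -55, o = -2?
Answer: 5542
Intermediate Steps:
g(N) = 1 (g(N) = (1 - 2)/(4 - 5) = -1/(-1) = -1*(-1) = 1)
2626 + (g(3) + a)² = 2626 + (1 - 55)² = 2626 + (-54)² = 2626 + 2916 = 5542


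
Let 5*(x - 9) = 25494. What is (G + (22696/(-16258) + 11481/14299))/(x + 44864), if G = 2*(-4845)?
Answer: -5632006544965/29042753393489 ≈ -0.19392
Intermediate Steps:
x = 25539/5 (x = 9 + (1/5)*25494 = 9 + 25494/5 = 25539/5 ≈ 5107.8)
G = -9690
(G + (22696/(-16258) + 11481/14299))/(x + 44864) = (-9690 + (22696/(-16258) + 11481/14299))/(25539/5 + 44864) = (-9690 + (22696*(-1/16258) + 11481*(1/14299)))/(249859/5) = (-9690 + (-11348/8129 + 11481/14299))*(5/249859) = (-9690 - 68936003/116236571)*(5/249859) = -1126401308993/116236571*5/249859 = -5632006544965/29042753393489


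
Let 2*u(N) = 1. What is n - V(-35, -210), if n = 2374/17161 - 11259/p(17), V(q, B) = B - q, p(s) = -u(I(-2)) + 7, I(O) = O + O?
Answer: -347359261/223093 ≈ -1557.0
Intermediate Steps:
I(O) = 2*O
u(N) = ½ (u(N) = (½)*1 = ½)
p(s) = 13/2 (p(s) = -1*½ + 7 = -½ + 7 = 13/2)
n = -386400536/223093 (n = 2374/17161 - 11259/13/2 = 2374*(1/17161) - 11259*2/13 = 2374/17161 - 22518/13 = -386400536/223093 ≈ -1732.0)
n - V(-35, -210) = -386400536/223093 - (-210 - 1*(-35)) = -386400536/223093 - (-210 + 35) = -386400536/223093 - 1*(-175) = -386400536/223093 + 175 = -347359261/223093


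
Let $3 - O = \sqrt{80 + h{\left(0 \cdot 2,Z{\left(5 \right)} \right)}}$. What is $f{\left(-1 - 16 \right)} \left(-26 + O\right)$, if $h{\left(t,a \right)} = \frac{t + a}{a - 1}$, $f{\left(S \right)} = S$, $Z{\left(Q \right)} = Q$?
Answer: $391 + \frac{85 \sqrt{13}}{2} \approx 544.24$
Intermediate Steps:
$h{\left(t,a \right)} = \frac{a + t}{-1 + a}$
$O = 3 - \frac{5 \sqrt{13}}{2}$ ($O = 3 - \sqrt{80 + \frac{5 + 0 \cdot 2}{-1 + 5}} = 3 - \sqrt{80 + \frac{5 + 0}{4}} = 3 - \sqrt{80 + \frac{1}{4} \cdot 5} = 3 - \sqrt{80 + \frac{5}{4}} = 3 - \sqrt{\frac{325}{4}} = 3 - \frac{5 \sqrt{13}}{2} \approx -6.0139$)
$f{\left(-1 - 16 \right)} \left(-26 + O\right) = \left(-1 - 16\right) \left(-26 + \left(3 - \frac{5 \sqrt{13}}{2}\right)\right) = \left(-1 - 16\right) \left(-23 - \frac{5 \sqrt{13}}{2}\right) = - 17 \left(-23 - \frac{5 \sqrt{13}}{2}\right) = 391 + \frac{85 \sqrt{13}}{2}$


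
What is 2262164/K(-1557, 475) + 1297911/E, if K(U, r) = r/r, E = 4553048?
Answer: 10299742573783/4553048 ≈ 2.2622e+6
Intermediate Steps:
K(U, r) = 1
2262164/K(-1557, 475) + 1297911/E = 2262164/1 + 1297911/4553048 = 2262164*1 + 1297911*(1/4553048) = 2262164 + 1297911/4553048 = 10299742573783/4553048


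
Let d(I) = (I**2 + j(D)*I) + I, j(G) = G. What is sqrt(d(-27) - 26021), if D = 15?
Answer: 2*I*sqrt(6431) ≈ 160.39*I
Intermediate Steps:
d(I) = I**2 + 16*I (d(I) = (I**2 + 15*I) + I = I**2 + 16*I)
sqrt(d(-27) - 26021) = sqrt(-27*(16 - 27) - 26021) = sqrt(-27*(-11) - 26021) = sqrt(297 - 26021) = sqrt(-25724) = 2*I*sqrt(6431)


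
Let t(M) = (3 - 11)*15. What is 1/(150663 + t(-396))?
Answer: 1/150543 ≈ 6.6426e-6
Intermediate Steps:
t(M) = -120 (t(M) = -8*15 = -120)
1/(150663 + t(-396)) = 1/(150663 - 120) = 1/150543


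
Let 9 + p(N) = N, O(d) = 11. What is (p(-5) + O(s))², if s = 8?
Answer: 9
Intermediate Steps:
p(N) = -9 + N
(p(-5) + O(s))² = ((-9 - 5) + 11)² = (-14 + 11)² = (-3)² = 9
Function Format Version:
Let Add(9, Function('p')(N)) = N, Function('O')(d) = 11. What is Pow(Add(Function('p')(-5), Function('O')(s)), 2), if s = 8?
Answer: 9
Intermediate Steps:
Function('p')(N) = Add(-9, N)
Pow(Add(Function('p')(-5), Function('O')(s)), 2) = Pow(Add(Add(-9, -5), 11), 2) = Pow(Add(-14, 11), 2) = Pow(-3, 2) = 9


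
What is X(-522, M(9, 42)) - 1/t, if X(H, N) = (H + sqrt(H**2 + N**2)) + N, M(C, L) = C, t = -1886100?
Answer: -967569299/1886100 + 9*sqrt(3365) ≈ 9.0776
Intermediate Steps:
X(H, N) = H + N + sqrt(H**2 + N**2)
X(-522, M(9, 42)) - 1/t = (-522 + 9 + sqrt((-522)**2 + 9**2)) - 1/(-1886100) = (-522 + 9 + sqrt(272484 + 81)) - 1*(-1/1886100) = (-522 + 9 + sqrt(272565)) + 1/1886100 = (-522 + 9 + 9*sqrt(3365)) + 1/1886100 = (-513 + 9*sqrt(3365)) + 1/1886100 = -967569299/1886100 + 9*sqrt(3365)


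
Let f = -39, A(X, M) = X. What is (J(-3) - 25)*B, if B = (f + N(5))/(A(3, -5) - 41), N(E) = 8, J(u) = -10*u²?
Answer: -3565/38 ≈ -93.816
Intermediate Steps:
B = 31/38 (B = (-39 + 8)/(3 - 41) = -31/(-38) = -31*(-1/38) = 31/38 ≈ 0.81579)
(J(-3) - 25)*B = (-10*(-3)² - 25)*(31/38) = (-10*9 - 25)*(31/38) = (-90 - 25)*(31/38) = -115*31/38 = -3565/38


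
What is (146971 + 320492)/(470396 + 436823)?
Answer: 467463/907219 ≈ 0.51527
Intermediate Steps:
(146971 + 320492)/(470396 + 436823) = 467463/907219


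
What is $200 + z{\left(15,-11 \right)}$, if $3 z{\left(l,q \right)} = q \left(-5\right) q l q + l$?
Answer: $33480$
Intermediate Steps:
$z{\left(l,q \right)} = \frac{l}{3} - \frac{5 l q^{3}}{3}$ ($z{\left(l,q \right)} = \frac{q \left(-5\right) q l q + l}{3} = \frac{- 5 q q l q + l}{3} = \frac{- 5 q^{2} l q + l}{3} = \frac{- 5 l q^{2} q + l}{3} = \frac{- 5 l q^{3} + l}{3} = \frac{l - 5 l q^{3}}{3} = \frac{l}{3} - \frac{5 l q^{3}}{3}$)
$200 + z{\left(15,-11 \right)} = 200 + \frac{1}{3} \cdot 15 \left(1 - 5 \left(-11\right)^{3}\right) = 200 + \frac{1}{3} \cdot 15 \left(1 - -6655\right) = 200 + \frac{1}{3} \cdot 15 \left(1 + 6655\right) = 200 + \frac{1}{3} \cdot 15 \cdot 6656 = 200 + 33280 = 33480$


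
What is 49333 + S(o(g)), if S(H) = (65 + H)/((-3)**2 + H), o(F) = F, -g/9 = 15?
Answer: 444002/9 ≈ 49334.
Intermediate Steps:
g = -135 (g = -9*15 = -135)
S(H) = (65 + H)/(9 + H)
49333 + S(o(g)) = 49333 + (65 - 135)/(9 - 135) = 49333 - 70/(-126) = 49333 - 1/126*(-70) = 49333 + 5/9 = 444002/9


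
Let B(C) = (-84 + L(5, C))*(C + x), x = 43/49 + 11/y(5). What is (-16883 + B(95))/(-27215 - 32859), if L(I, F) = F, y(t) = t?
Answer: 1936008/7359065 ≈ 0.26308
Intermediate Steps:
x = 754/245 (x = 43/49 + 11/5 = 754/245 ≈ 3.0776)
B(C) = (-84 + C)*(754/245 + C) (B(C) = (-84 + C)*(C + 754/245) = (-84 + C)*(754/245 + C))
(-16883 + B(95))/(-27215 - 32859) = (-16883 + (-9048/35 + 95² - 19826/245*95))/(-27215 - 32859) = (-16883 + (-9048/35 + 9025 - 376694/49))/(-60074) = (-16883 + 264319/245)*(-1/60074) = -3872016/245*(-1/60074) = 1936008/7359065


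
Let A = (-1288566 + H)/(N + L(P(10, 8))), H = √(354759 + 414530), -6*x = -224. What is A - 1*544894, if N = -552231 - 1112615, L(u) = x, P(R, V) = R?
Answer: -1360714447573/2497213 - 3*√769289/4994426 ≈ -5.4489e+5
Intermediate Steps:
x = 112/3 (x = -⅙*(-224) = 112/3 ≈ 37.333)
L(u) = 112/3
N = -1664846
H = √769289 ≈ 877.09
A = 1932849/2497213 - 3*√769289/4994426 (A = (-1288566 + √769289)/(-1664846 + 112/3) = (-1288566 + √769289)/(-4994426/3) = (-1288566 + √769289)*(-3/4994426) = 1932849/2497213 - 3*√769289/4994426 ≈ 0.77348)
A - 1*544894 = (1932849/2497213 - 3*√769289/4994426) - 1*544894 = (1932849/2497213 - 3*√769289/4994426) - 544894 = -1360714447573/2497213 - 3*√769289/4994426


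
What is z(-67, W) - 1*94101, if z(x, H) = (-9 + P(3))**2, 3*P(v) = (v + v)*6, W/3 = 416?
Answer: -94092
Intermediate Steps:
W = 1248 (W = 3*416 = 1248)
P(v) = 4*v (P(v) = ((v + v)*6)/3 = ((2*v)*6)/3 = (12*v)/3 = 4*v)
z(x, H) = 9 (z(x, H) = (-9 + 4*3)**2 = (-9 + 12)**2 = 3**2 = 9)
z(-67, W) - 1*94101 = 9 - 1*94101 = 9 - 94101 = -94092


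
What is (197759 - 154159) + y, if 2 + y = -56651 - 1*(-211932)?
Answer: 198879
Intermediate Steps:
y = 155279 (y = -2 + (-56651 - 1*(-211932)) = -2 + (-56651 + 211932) = -2 + 155281 = 155279)
(197759 - 154159) + y = (197759 - 154159) + 155279 = 43600 + 155279 = 198879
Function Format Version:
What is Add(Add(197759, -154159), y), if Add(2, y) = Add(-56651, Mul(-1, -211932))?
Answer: 198879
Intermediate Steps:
y = 155279 (y = Add(-2, Add(-56651, Mul(-1, -211932))) = Add(-2, Add(-56651, 211932)) = Add(-2, 155281) = 155279)
Add(Add(197759, -154159), y) = Add(Add(197759, -154159), 155279) = Add(43600, 155279) = 198879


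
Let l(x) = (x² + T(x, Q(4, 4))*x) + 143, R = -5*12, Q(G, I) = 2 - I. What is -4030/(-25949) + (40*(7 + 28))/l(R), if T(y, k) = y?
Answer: 9417270/27220501 ≈ 0.34596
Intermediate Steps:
R = -60
l(x) = 143 + 2*x² (l(x) = (x² + x*x) + 143 = (x² + x²) + 143 = 2*x² + 143 = 143 + 2*x²)
-4030/(-25949) + (40*(7 + 28))/l(R) = -4030/(-25949) + (40*(7 + 28))/(143 + 2*(-60)²) = -4030*(-1/25949) + (40*35)/(143 + 2*3600) = 4030/25949 + 1400/(143 + 7200) = 4030/25949 + 1400/7343 = 4030/25949 + 1400*(1/7343) = 4030/25949 + 200/1049 = 9417270/27220501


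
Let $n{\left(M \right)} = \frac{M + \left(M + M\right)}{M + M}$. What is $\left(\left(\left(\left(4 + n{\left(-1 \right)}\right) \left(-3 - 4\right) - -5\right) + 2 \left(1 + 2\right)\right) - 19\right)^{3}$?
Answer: $- \frac{804357}{8} \approx -1.0054 \cdot 10^{5}$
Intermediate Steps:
$n{\left(M \right)} = \frac{3}{2}$ ($n{\left(M \right)} = \frac{M + 2 M}{2 M} = 3 M \frac{1}{2 M} = \frac{3}{2}$)
$\left(\left(\left(\left(4 + n{\left(-1 \right)}\right) \left(-3 - 4\right) - -5\right) + 2 \left(1 + 2\right)\right) - 19\right)^{3} = \left(\left(\left(\left(4 + \frac{3}{2}\right) \left(-3 - 4\right) - -5\right) + 2 \left(1 + 2\right)\right) - 19\right)^{3} = \left(\left(\left(\frac{11}{2} \left(-7\right) + 5\right) + 2 \cdot 3\right) - 19\right)^{3} = \left(\left(\left(- \frac{77}{2} + 5\right) + 6\right) - 19\right)^{3} = \left(\left(- \frac{67}{2} + 6\right) - 19\right)^{3} = \left(- \frac{55}{2} - 19\right)^{3} = \left(- \frac{93}{2}\right)^{3} = - \frac{804357}{8}$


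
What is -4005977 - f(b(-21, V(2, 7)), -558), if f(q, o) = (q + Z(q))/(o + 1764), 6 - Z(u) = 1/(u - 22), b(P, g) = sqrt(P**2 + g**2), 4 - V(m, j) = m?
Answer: -94208561237/23517 - 20*sqrt(445)/23517 ≈ -4.0060e+6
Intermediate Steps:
V(m, j) = 4 - m
Z(u) = 6 - 1/(-22 + u) (Z(u) = 6 - 1/(u - 22) = 6 - 1/(-22 + u))
f(q, o) = (q + (-133 + 6*q)/(-22 + q))/(1764 + o) (f(q, o) = (q + (-133 + 6*q)/(-22 + q))/(o + 1764) = (q + (-133 + 6*q)/(-22 + q))/(1764 + o))
-4005977 - f(b(-21, V(2, 7)), -558) = -4005977 - (-133 + 6*sqrt((-21)**2 + (4 - 1*2)**2) + sqrt((-21)**2 + (4 - 1*2)**2)*(-22 + sqrt((-21)**2 + (4 - 1*2)**2)))/((-22 + sqrt((-21)**2 + (4 - 1*2)**2))*(1764 - 558)) = -4005977 - (-133 + 6*sqrt(441 + (4 - 2)**2) + sqrt(441 + (4 - 2)**2)*(-22 + sqrt(441 + (4 - 2)**2)))/((-22 + sqrt(441 + (4 - 2)**2))*1206) = -4005977 - (-133 + 6*sqrt(441 + 2**2) + sqrt(441 + 2**2)*(-22 + sqrt(441 + 2**2)))/((-22 + sqrt(441 + 2**2))*1206) = -4005977 - (-133 + 6*sqrt(441 + 4) + sqrt(441 + 4)*(-22 + sqrt(441 + 4)))/((-22 + sqrt(441 + 4))*1206) = -4005977 - (-133 + 6*sqrt(445) + sqrt(445)*(-22 + sqrt(445)))/((-22 + sqrt(445))*1206) = -4005977 - (-133 + 6*sqrt(445) + sqrt(445)*(-22 + sqrt(445)))/(1206*(-22 + sqrt(445)))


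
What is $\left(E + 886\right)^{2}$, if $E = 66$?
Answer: $906304$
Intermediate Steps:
$\left(E + 886\right)^{2} = \left(66 + 886\right)^{2} = 952^{2} = 906304$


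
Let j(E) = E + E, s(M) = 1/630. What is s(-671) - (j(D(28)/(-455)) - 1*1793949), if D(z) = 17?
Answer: 2938488587/1638 ≈ 1.7939e+6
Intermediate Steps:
s(M) = 1/630
j(E) = 2*E
s(-671) - (j(D(28)/(-455)) - 1*1793949) = 1/630 - (2*(17/(-455)) - 1*1793949) = 1/630 - (2*(17*(-1/455)) - 1793949) = 1/630 - (2*(-17/455) - 1793949) = 1/630 - (-34/455 - 1793949) = 1/630 - 1*(-816246829/455) = 1/630 + 816246829/455 = 2938488587/1638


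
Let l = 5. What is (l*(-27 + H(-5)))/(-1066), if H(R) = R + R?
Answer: 185/1066 ≈ 0.17355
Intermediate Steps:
H(R) = 2*R
(l*(-27 + H(-5)))/(-1066) = (5*(-27 + 2*(-5)))/(-1066) = (5*(-27 - 10))*(-1/1066) = (5*(-37))*(-1/1066) = -185*(-1/1066) = 185/1066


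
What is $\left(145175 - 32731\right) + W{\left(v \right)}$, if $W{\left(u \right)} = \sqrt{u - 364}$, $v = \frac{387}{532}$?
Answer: $112444 + \frac{i \sqrt{25703713}}{266} \approx 1.1244 \cdot 10^{5} + 19.06 i$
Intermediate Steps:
$v = \frac{387}{532}$ ($v = 387 \cdot \frac{1}{532} = \frac{387}{532} \approx 0.72744$)
$W{\left(u \right)} = \sqrt{-364 + u}$
$\left(145175 - 32731\right) + W{\left(v \right)} = \left(145175 - 32731\right) + \sqrt{-364 + \frac{387}{532}} = 112444 + \sqrt{- \frac{193261}{532}} = 112444 + \frac{i \sqrt{25703713}}{266}$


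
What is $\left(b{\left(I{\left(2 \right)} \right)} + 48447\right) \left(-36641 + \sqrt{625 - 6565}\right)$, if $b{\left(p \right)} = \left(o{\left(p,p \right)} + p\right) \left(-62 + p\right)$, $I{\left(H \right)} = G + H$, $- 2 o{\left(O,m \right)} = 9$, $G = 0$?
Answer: $-1780642677 + 291582 i \sqrt{165} \approx -1.7806 \cdot 10^{9} + 3.7454 \cdot 10^{6} i$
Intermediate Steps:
$o{\left(O,m \right)} = - \frac{9}{2}$ ($o{\left(O,m \right)} = \left(- \frac{1}{2}\right) 9 = - \frac{9}{2}$)
$I{\left(H \right)} = H$ ($I{\left(H \right)} = 0 + H = H$)
$b{\left(p \right)} = \left(-62 + p\right) \left(- \frac{9}{2} + p\right)$ ($b{\left(p \right)} = \left(- \frac{9}{2} + p\right) \left(-62 + p\right) = \left(-62 + p\right) \left(- \frac{9}{2} + p\right)$)
$\left(b{\left(I{\left(2 \right)} \right)} + 48447\right) \left(-36641 + \sqrt{625 - 6565}\right) = \left(\left(279 + 2^{2} - 133\right) + 48447\right) \left(-36641 + \sqrt{625 - 6565}\right) = \left(\left(279 + 4 - 133\right) + 48447\right) \left(-36641 + \sqrt{-5940}\right) = \left(150 + 48447\right) \left(-36641 + 6 i \sqrt{165}\right) = 48597 \left(-36641 + 6 i \sqrt{165}\right) = -1780642677 + 291582 i \sqrt{165}$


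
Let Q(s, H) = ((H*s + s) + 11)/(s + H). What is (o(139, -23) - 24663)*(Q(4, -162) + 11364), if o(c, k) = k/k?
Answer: -22148263995/79 ≈ -2.8036e+8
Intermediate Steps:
o(c, k) = 1
Q(s, H) = (11 + s + H*s)/(H + s) (Q(s, H) = ((s + H*s) + 11)/(H + s) = (11 + s + H*s)/(H + s))
(o(139, -23) - 24663)*(Q(4, -162) + 11364) = (1 - 24663)*((11 + 4 - 162*4)/(-162 + 4) + 11364) = -24662*((11 + 4 - 648)/(-158) + 11364) = -24662*(-1/158*(-633) + 11364) = -24662*(633/158 + 11364) = -24662*1796145/158 = -22148263995/79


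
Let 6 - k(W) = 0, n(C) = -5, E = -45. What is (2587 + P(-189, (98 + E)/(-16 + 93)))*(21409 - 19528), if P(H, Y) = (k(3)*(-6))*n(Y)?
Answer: 5204727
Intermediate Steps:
k(W) = 6 (k(W) = 6 - 1*0 = 6 + 0 = 6)
P(H, Y) = 180 (P(H, Y) = (6*(-6))*(-5) = -36*(-5) = 180)
(2587 + P(-189, (98 + E)/(-16 + 93)))*(21409 - 19528) = (2587 + 180)*(21409 - 19528) = 2767*1881 = 5204727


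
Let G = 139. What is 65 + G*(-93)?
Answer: -12862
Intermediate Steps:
65 + G*(-93) = 65 + 139*(-93) = 65 - 12927 = -12862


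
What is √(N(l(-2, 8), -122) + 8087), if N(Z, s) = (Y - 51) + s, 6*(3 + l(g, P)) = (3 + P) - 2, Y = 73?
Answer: 7*√163 ≈ 89.370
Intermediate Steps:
l(g, P) = -17/6 + P/6 (l(g, P) = -3 + ((3 + P) - 2)/6 = -3 + (1 + P)/6 = -3 + (⅙ + P/6) = -17/6 + P/6)
N(Z, s) = 22 + s (N(Z, s) = (73 - 51) + s = 22 + s)
√(N(l(-2, 8), -122) + 8087) = √((22 - 122) + 8087) = √(-100 + 8087) = √7987 = 7*√163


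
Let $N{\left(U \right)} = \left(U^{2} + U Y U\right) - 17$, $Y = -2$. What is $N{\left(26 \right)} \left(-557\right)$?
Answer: $386001$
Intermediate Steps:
$N{\left(U \right)} = -17 - U^{2}$ ($N{\left(U \right)} = \left(U^{2} + U \left(-2\right) U\right) - 17 = \left(U^{2} + - 2 U U\right) - 17 = \left(U^{2} - 2 U^{2}\right) - 17 = - U^{2} - 17 = -17 - U^{2}$)
$N{\left(26 \right)} \left(-557\right) = \left(-17 - 26^{2}\right) \left(-557\right) = \left(-17 - 676\right) \left(-557\right) = \left(-693\right) \left(-557\right) = 386001$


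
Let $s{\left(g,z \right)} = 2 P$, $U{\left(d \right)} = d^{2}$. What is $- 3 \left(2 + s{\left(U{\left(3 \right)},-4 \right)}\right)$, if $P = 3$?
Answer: $-24$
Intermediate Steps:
$s{\left(g,z \right)} = 6$ ($s{\left(g,z \right)} = 2 \cdot 3 = 6$)
$- 3 \left(2 + s{\left(U{\left(3 \right)},-4 \right)}\right) = - 3 \left(2 + 6\right) = \left(-3\right) 8 = -24$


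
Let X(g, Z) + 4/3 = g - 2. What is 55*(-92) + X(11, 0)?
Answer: -15157/3 ≈ -5052.3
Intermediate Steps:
X(g, Z) = -10/3 + g (X(g, Z) = -4/3 + (g - 2) = -4/3 + (-2 + g) = -10/3 + g)
55*(-92) + X(11, 0) = 55*(-92) + (-10/3 + 11) = -5060 + 23/3 = -15157/3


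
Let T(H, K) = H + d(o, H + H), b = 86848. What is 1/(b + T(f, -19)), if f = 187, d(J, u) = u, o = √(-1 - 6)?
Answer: 1/87409 ≈ 1.1440e-5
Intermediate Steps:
o = I*√7 (o = √(-7) = I*√7 ≈ 2.6458*I)
T(H, K) = 3*H (T(H, K) = H + (H + H) = H + 2*H = 3*H)
1/(b + T(f, -19)) = 1/(86848 + 3*187) = 1/(86848 + 561) = 1/87409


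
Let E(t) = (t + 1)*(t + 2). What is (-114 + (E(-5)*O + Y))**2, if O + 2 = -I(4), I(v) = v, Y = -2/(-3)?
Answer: 309136/9 ≈ 34348.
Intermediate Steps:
Y = 2/3 (Y = -2*(-1/3) = 2/3 ≈ 0.66667)
E(t) = (1 + t)*(2 + t)
O = -6 (O = -2 - 1*4 = -2 - 4 = -6)
(-114 + (E(-5)*O + Y))**2 = (-114 + ((2 + (-5)**2 + 3*(-5))*(-6) + 2/3))**2 = (-114 + ((2 + 25 - 15)*(-6) + 2/3))**2 = (-114 + (12*(-6) + 2/3))**2 = (-114 + (-72 + 2/3))**2 = (-114 - 214/3)**2 = (-556/3)**2 = 309136/9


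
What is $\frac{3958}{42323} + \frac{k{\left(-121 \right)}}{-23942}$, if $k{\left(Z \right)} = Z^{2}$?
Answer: $- \frac{524888607}{1013297266} \approx -0.518$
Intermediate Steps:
$\frac{3958}{42323} + \frac{k{\left(-121 \right)}}{-23942} = \frac{3958}{42323} + \frac{\left(-121\right)^{2}}{-23942} = 3958 \cdot \frac{1}{42323} + 14641 \left(- \frac{1}{23942}\right) = \frac{3958}{42323} - \frac{14641}{23942} = - \frac{524888607}{1013297266}$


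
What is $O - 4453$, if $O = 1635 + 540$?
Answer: $-2278$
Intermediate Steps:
$O = 2175$
$O - 4453 = 2175 - 4453 = -2278$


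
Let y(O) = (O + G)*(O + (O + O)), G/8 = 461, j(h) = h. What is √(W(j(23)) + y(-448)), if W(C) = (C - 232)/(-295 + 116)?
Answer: I*√139524419549/179 ≈ 2086.8*I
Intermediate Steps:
W(C) = 232/179 - C/179 (W(C) = (-232 + C)/(-179) = (-232 + C)*(-1/179) = 232/179 - C/179)
G = 3688 (G = 8*461 = 3688)
y(O) = 3*O*(3688 + O) (y(O) = (O + 3688)*(O + (O + O)) = (3688 + O)*(O + 2*O) = (3688 + O)*(3*O) = 3*O*(3688 + O))
√(W(j(23)) + y(-448)) = √((232/179 - 1/179*23) + 3*(-448)*(3688 - 448)) = √((232/179 - 23/179) + 3*(-448)*3240) = √(209/179 - 4354560) = √(-779466031/179) = I*√139524419549/179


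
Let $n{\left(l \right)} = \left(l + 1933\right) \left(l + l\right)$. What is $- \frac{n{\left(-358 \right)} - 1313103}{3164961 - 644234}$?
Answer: $\frac{2440803}{2520727} \approx 0.96829$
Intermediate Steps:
$n{\left(l \right)} = 2 l \left(1933 + l\right)$ ($n{\left(l \right)} = \left(1933 + l\right) 2 l = 2 l \left(1933 + l\right)$)
$- \frac{n{\left(-358 \right)} - 1313103}{3164961 - 644234} = - \frac{2 \left(-358\right) \left(1933 - 358\right) - 1313103}{3164961 - 644234} = - \frac{2 \left(-358\right) 1575 - 1313103}{2520727} = - \frac{-1127700 - 1313103}{2520727} = - \frac{-2440803}{2520727} = \left(-1\right) \left(- \frac{2440803}{2520727}\right) = \frac{2440803}{2520727}$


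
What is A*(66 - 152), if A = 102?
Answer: -8772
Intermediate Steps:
A*(66 - 152) = 102*(66 - 152) = 102*(-86) = -8772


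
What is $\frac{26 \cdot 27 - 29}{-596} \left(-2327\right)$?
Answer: $\frac{1566071}{596} \approx 2627.6$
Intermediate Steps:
$\frac{26 \cdot 27 - 29}{-596} \left(-2327\right) = \left(702 - 29\right) \left(- \frac{1}{596}\right) \left(-2327\right) = 673 \left(- \frac{1}{596}\right) \left(-2327\right) = \left(- \frac{673}{596}\right) \left(-2327\right) = \frac{1566071}{596}$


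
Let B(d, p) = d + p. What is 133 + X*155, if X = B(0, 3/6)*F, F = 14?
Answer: 1218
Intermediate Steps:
X = 7 (X = (0 + 3/6)*14 = (0 + 3*(⅙))*14 = (0 + ½)*14 = (½)*14 = 7)
133 + X*155 = 133 + 7*155 = 133 + 1085 = 1218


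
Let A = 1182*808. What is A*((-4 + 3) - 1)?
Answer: -1910112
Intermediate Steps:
A = 955056
A*((-4 + 3) - 1) = 955056*((-4 + 3) - 1) = 955056*(-1 - 1) = 955056*(-2) = -1910112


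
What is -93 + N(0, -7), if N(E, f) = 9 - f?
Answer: -77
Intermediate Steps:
-93 + N(0, -7) = -93 + (9 - 1*(-7)) = -93 + (9 + 7) = -93 + 16 = -77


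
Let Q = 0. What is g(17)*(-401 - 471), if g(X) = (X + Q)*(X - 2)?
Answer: -222360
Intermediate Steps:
g(X) = X*(-2 + X) (g(X) = (X + 0)*(X - 2) = X*(-2 + X))
g(17)*(-401 - 471) = (17*(-2 + 17))*(-401 - 471) = (17*15)*(-872) = 255*(-872) = -222360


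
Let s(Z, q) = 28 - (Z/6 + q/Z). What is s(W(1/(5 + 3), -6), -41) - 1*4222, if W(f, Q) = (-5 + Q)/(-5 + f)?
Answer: -42998213/10296 ≈ -4176.2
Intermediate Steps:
W(f, Q) = (-5 + Q)/(-5 + f)
s(Z, q) = 28 - Z/6 - q/Z (s(Z, q) = 28 - (Z*(⅙) + q/Z) = 28 - (Z/6 + q/Z) = 28 + (-Z/6 - q/Z) = 28 - Z/6 - q/Z)
s(W(1/(5 + 3), -6), -41) - 1*4222 = (28 - (-5 - 6)/(6*(-5 + 1/(5 + 3))) - 1*(-41)/(-5 - 6)/(-5 + 1/(5 + 3))) - 1*4222 = (28 - (-11)/(6*(-5 + 1/8)) - 1*(-41)/-11/(-5 + 1/8)) - 4222 = (28 - (-11)/(6*(-5 + ⅛)) - 1*(-41)/-11/(-5 + ⅛)) - 4222 = (28 - (-11)/(6*(-39/8)) - 1*(-41)/-11/(-39/8)) - 4222 = (28 - (-4)*(-11)/117 - 1*(-41)/(-8/39*(-11))) - 4222 = (28 - ⅙*88/39 - 1*(-41)/88/39) - 4222 = (28 - 44/117 - 1*(-41)*39/88) - 4222 = (28 - 44/117 + 1599/88) - 4222 = 471499/10296 - 4222 = -42998213/10296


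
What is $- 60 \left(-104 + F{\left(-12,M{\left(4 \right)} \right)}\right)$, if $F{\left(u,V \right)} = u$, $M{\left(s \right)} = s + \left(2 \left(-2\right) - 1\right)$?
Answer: $6960$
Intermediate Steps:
$M{\left(s \right)} = -5 + s$ ($M{\left(s \right)} = s - 5 = -5 + s$)
$- 60 \left(-104 + F{\left(-12,M{\left(4 \right)} \right)}\right) = - 60 \left(-104 - 12\right) = \left(-60\right) \left(-116\right) = 6960$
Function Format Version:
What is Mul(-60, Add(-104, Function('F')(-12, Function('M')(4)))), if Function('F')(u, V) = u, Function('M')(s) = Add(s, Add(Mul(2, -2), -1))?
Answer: 6960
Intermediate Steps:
Function('M')(s) = Add(-5, s) (Function('M')(s) = Add(s, Add(-4, -1)) = Add(s, -5) = Add(-5, s))
Mul(-60, Add(-104, Function('F')(-12, Function('M')(4)))) = Mul(-60, Add(-104, -12)) = Mul(-60, -116) = 6960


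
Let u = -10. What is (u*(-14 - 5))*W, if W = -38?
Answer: -7220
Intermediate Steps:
(u*(-14 - 5))*W = -10*(-14 - 5)*(-38) = -10*(-19)*(-38) = 190*(-38) = -7220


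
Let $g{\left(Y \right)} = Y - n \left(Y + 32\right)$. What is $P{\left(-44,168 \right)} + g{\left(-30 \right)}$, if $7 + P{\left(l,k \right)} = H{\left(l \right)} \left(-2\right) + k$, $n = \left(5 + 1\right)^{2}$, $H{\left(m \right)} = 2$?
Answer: $55$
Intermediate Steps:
$n = 36$ ($n = 6^{2} = 36$)
$g{\left(Y \right)} = -1152 - 35 Y$ ($g{\left(Y \right)} = Y - 36 \left(Y + 32\right) = Y - 36 \left(32 + Y\right) = Y - \left(1152 + 36 Y\right) = -1152 - 35 Y$)
$P{\left(l,k \right)} = -11 + k$ ($P{\left(l,k \right)} = -7 + \left(2 \left(-2\right) + k\right) = -7 + \left(-4 + k\right) = -11 + k$)
$P{\left(-44,168 \right)} + g{\left(-30 \right)} = \left(-11 + 168\right) - 102 = 157 + \left(-1152 + 1050\right) = 157 - 102 = 55$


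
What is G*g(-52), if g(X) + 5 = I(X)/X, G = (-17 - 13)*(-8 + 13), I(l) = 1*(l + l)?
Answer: 450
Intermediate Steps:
I(l) = 2*l (I(l) = 1*(2*l) = 2*l)
G = -150 (G = -30*5 = -150)
g(X) = -3 (g(X) = -5 + (2*X)/X = -5 + 2 = -3)
G*g(-52) = -150*(-3) = 450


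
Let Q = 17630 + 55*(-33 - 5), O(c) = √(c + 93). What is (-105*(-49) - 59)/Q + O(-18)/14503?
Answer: 2543/7770 + 5*√3/14503 ≈ 0.32788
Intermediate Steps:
O(c) = √(93 + c)
Q = 15540 (Q = 17630 + 55*(-38) = 17630 - 2090 = 15540)
(-105*(-49) - 59)/Q + O(-18)/14503 = (-105*(-49) - 59)/15540 + √(93 - 18)/14503 = (5145 - 59)*(1/15540) + √75*(1/14503) = 5086*(1/15540) + (5*√3)*(1/14503) = 2543/7770 + 5*√3/14503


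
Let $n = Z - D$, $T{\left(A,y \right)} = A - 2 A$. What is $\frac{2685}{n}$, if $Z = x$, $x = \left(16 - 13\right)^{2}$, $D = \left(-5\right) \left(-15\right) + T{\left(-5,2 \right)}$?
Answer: $- \frac{2685}{71} \approx -37.817$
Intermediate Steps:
$T{\left(A,y \right)} = - A$
$D = 80$ ($D = \left(-5\right) \left(-15\right) - -5 = 75 + 5 = 80$)
$x = 9$ ($x = 3^{2} = 9$)
$Z = 9$
$n = -71$ ($n = 9 - 80 = -71$)
$\frac{2685}{n} = \frac{2685}{-71} = 2685 \left(- \frac{1}{71}\right) = - \frac{2685}{71}$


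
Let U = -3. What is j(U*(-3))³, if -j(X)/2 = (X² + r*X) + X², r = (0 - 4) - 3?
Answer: -7762392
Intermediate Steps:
r = -7 (r = -4 - 3 = -7)
j(X) = -4*X² + 14*X (j(X) = -2*((X² - 7*X) + X²) = -2*(-7*X + 2*X²) = -4*X² + 14*X)
j(U*(-3))³ = (2*(-3*(-3))*(7 - (-6)*(-3)))³ = (2*9*(7 - 2*9))³ = (2*9*(7 - 18))³ = (2*9*(-11))³ = (-198)³ = -7762392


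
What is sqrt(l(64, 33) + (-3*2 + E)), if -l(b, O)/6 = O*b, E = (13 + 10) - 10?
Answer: I*sqrt(12665) ≈ 112.54*I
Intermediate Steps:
E = 13 (E = 23 - 10 = 13)
l(b, O) = -6*O*b
sqrt(l(64, 33) + (-3*2 + E)) = sqrt(-6*33*64 + (-3*2 + 13)) = sqrt(-12672 + (-6 + 13)) = sqrt(-12672 + 7) = sqrt(-12665) = I*sqrt(12665)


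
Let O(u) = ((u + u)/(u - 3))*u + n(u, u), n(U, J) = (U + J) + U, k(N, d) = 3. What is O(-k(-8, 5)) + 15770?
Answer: 15758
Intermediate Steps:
n(U, J) = J + 2*U (n(U, J) = (J + U) + U = J + 2*U)
O(u) = 3*u + 2*u**2/(-3 + u) (O(u) = ((u + u)/(u - 3))*u + (u + 2*u) = ((2*u)/(-3 + u))*u + 3*u = (2*u/(-3 + u))*u + 3*u = 2*u**2/(-3 + u) + 3*u = 3*u + 2*u**2/(-3 + u))
O(-k(-8, 5)) + 15770 = (-1*3)*(-9 + 5*(-1*3))/(-3 - 1*3) + 15770 = -3*(-9 + 5*(-3))/(-3 - 3) + 15770 = -3*(-9 - 15)/(-6) + 15770 = -3*(-1/6)*(-24) + 15770 = -12 + 15770 = 15758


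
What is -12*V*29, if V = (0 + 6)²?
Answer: -12528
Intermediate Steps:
V = 36 (V = 6² = 36)
-12*V*29 = -12*36*29 = -432*29 = -12528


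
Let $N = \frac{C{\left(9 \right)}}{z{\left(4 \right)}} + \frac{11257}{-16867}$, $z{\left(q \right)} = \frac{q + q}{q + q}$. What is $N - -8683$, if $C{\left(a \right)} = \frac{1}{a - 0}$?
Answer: $\frac{1318021003}{151803} \approx 8682.4$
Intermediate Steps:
$z{\left(q \right)} = 1$ ($z{\left(q \right)} = \frac{2 q}{2 q} = 2 q \frac{1}{2 q} = 1$)
$C{\left(a \right)} = \frac{1}{a}$ ($C{\left(a \right)} = \frac{1}{a + \left(-66 + 66\right)} = \frac{1}{a + 0} = \frac{1}{a}$)
$N = - \frac{84446}{151803}$ ($N = \frac{1}{9 \cdot 1} + \frac{11257}{-16867} = \frac{1}{9} \cdot 1 + 11257 \left(- \frac{1}{16867}\right) = \frac{1}{9} - \frac{11257}{16867} = - \frac{84446}{151803} \approx -0.55629$)
$N - -8683 = - \frac{84446}{151803} - -8683 = - \frac{84446}{151803} + 8683 = \frac{1318021003}{151803}$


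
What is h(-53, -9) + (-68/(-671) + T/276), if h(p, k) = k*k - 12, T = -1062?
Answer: 2014115/30866 ≈ 65.254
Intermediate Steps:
h(p, k) = -12 + k² (h(p, k) = k² - 12 = -12 + k²)
h(-53, -9) + (-68/(-671) + T/276) = (-12 + (-9)²) + (-68/(-671) - 1062/276) = (-12 + 81) + (-68*(-1/671) - 1062*1/276) = 69 + (68/671 - 177/46) = 69 - 115639/30866 = 2014115/30866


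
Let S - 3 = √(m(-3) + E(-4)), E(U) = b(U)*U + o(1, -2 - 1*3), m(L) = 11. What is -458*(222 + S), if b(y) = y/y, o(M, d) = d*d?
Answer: -103050 - 1832*√2 ≈ -1.0564e+5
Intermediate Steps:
o(M, d) = d²
b(y) = 1
E(U) = 25 + U (E(U) = 1*U + (-2 - 1*3)² = U + (-2 - 3)² = U + (-5)² = U + 25 = 25 + U)
S = 3 + 4*√2 (S = 3 + √(11 + (25 - 4)) = 3 + √(11 + 21) = 3 + √32 = 3 + 4*√2 ≈ 8.6569)
-458*(222 + S) = -458*(222 + (3 + 4*√2)) = -458*(225 + 4*√2) = -103050 - 1832*√2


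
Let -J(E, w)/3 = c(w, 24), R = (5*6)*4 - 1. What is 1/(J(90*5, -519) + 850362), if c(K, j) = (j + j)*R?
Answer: 1/833226 ≈ 1.2002e-6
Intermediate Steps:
R = 119 (R = 30*4 - 1 = 120 - 1 = 119)
c(K, j) = 238*j (c(K, j) = (j + j)*119 = (2*j)*119 = 238*j)
J(E, w) = -17136 (J(E, w) = -714*24 = -3*5712 = -17136)
1/(J(90*5, -519) + 850362) = 1/(-17136 + 850362) = 1/833226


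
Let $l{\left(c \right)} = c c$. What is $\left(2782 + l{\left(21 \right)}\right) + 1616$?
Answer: $4839$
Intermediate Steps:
$l{\left(c \right)} = c^{2}$
$\left(2782 + l{\left(21 \right)}\right) + 1616 = \left(2782 + 21^{2}\right) + 1616 = \left(2782 + 441\right) + 1616 = 3223 + 1616 = 4839$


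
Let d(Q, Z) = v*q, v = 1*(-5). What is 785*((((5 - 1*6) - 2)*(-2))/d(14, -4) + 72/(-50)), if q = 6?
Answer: -6437/5 ≈ -1287.4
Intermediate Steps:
v = -5
d(Q, Z) = -30 (d(Q, Z) = -5*6 = -30)
785*((((5 - 1*6) - 2)*(-2))/d(14, -4) + 72/(-50)) = 785*((((5 - 1*6) - 2)*(-2))/(-30) + 72/(-50)) = 785*((((5 - 6) - 2)*(-2))*(-1/30) + 72*(-1/50)) = 785*(((-1 - 2)*(-2))*(-1/30) - 36/25) = 785*(-3*(-2)*(-1/30) - 36/25) = 785*(6*(-1/30) - 36/25) = 785*(-⅕ - 36/25) = 785*(-41/25) = -6437/5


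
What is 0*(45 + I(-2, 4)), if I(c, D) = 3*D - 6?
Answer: 0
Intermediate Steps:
I(c, D) = -6 + 3*D
0*(45 + I(-2, 4)) = 0*(45 + (-6 + 3*4)) = 0*(45 + (-6 + 12)) = 0*(45 + 6) = 0*51 = 0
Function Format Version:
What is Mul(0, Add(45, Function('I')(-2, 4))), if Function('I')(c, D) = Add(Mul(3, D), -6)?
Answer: 0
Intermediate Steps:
Function('I')(c, D) = Add(-6, Mul(3, D))
Mul(0, Add(45, Function('I')(-2, 4))) = Mul(0, Add(45, Add(-6, Mul(3, 4)))) = Mul(0, Add(45, Add(-6, 12))) = Mul(0, Add(45, 6)) = Mul(0, 51) = 0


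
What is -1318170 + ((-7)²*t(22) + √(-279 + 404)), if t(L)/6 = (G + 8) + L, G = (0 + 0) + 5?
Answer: -1307880 + 5*√5 ≈ -1.3079e+6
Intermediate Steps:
G = 5 (G = 0 + 5 = 5)
t(L) = 78 + 6*L (t(L) = 6*((5 + 8) + L) = 6*(13 + L) = 78 + 6*L)
-1318170 + ((-7)²*t(22) + √(-279 + 404)) = -1318170 + ((-7)²*(78 + 6*22) + √(-279 + 404)) = -1318170 + (49*(78 + 132) + √125) = -1318170 + (49*210 + 5*√5) = -1318170 + (10290 + 5*√5) = -1307880 + 5*√5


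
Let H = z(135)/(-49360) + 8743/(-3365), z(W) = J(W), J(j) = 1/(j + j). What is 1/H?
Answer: -8969205600/23303942593 ≈ -0.38488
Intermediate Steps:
J(j) = 1/(2*j)
z(W) = 1/(2*W)
H = -23303942593/8969205600 (H = ((1/2)/135)/(-49360) + 8743/(-3365) = ((1/2)*(1/135))*(-1/49360) + 8743*(-1/3365) = (1/270)*(-1/49360) - 8743/3365 = -1/13327200 - 8743/3365 = -23303942593/8969205600 ≈ -2.5982)
1/H = 1/(-23303942593/8969205600) = -8969205600/23303942593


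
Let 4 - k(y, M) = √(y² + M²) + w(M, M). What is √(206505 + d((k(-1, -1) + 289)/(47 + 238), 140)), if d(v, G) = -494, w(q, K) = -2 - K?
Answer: 13*√1219 ≈ 453.88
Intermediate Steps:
k(y, M) = 6 + M - √(M² + y²) (k(y, M) = 4 - (√(y² + M²) + (-2 - M)) = 4 - (√(M² + y²) + (-2 - M)) = 4 - (-2 + √(M² + y²) - M) = 4 + (2 + M - √(M² + y²)) = 6 + M - √(M² + y²))
√(206505 + d((k(-1, -1) + 289)/(47 + 238), 140)) = √(206505 - 494) = √206011 = 13*√1219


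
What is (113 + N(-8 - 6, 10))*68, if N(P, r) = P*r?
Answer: -1836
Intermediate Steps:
(113 + N(-8 - 6, 10))*68 = (113 + (-8 - 6)*10)*68 = (113 - 14*10)*68 = (113 - 140)*68 = -27*68 = -1836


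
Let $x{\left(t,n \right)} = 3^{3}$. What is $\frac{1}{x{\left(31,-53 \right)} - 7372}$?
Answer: $- \frac{1}{7345} \approx -0.00013615$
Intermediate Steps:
$x{\left(t,n \right)} = 27$
$\frac{1}{x{\left(31,-53 \right)} - 7372} = \frac{1}{27 - 7372} = \frac{1}{-7345} = - \frac{1}{7345}$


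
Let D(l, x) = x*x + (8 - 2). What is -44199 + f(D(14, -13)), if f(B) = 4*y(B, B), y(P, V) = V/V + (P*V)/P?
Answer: -43495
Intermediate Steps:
y(P, V) = 1 + V
D(l, x) = 6 + x² (D(l, x) = x² + 6 = 6 + x²)
f(B) = 4 + 4*B (f(B) = 4*(1 + B) = 4 + 4*B)
-44199 + f(D(14, -13)) = -44199 + (4 + 4*(6 + (-13)²)) = -44199 + (4 + 4*(6 + 169)) = -44199 + (4 + 4*175) = -44199 + (4 + 700) = -44199 + 704 = -43495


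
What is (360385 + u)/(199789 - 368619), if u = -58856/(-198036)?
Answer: -17842315679/8358604470 ≈ -2.1346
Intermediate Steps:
u = 14714/49509 (u = -58856*(-1/198036) = 14714/49509 ≈ 0.29720)
(360385 + u)/(199789 - 368619) = (360385 + 14714/49509)/(199789 - 368619) = (17842315679/49509)/(-168830) = (17842315679/49509)*(-1/168830) = -17842315679/8358604470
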